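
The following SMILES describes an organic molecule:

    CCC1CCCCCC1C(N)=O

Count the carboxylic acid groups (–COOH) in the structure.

0

Scan the SMILES for the carboxylic acid motif — none present.
Groups that are present: 1 amide.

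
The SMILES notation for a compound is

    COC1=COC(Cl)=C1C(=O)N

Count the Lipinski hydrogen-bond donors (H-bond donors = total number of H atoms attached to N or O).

Donors: find every N or O and count the H atoms it carries.
  atom 2 (O): bond orders sum to 2 → 0 H
  atom 5 (O): bond orders sum to 2 → 0 H
  atom 10 (O): bond orders sum to 2 → 0 H
  atom 11 (N): bond orders sum to 1 → 2 H
Lipinski HBD = 2.

2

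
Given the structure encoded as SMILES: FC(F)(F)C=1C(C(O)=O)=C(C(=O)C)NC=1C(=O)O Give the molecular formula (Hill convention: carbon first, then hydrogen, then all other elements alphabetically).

C9H6F3NO5

Walk through each heavy atom and fill implicit hydrogens from standard valence (C 4, N 3, O 2, S 2, halogen 1):
  atom 1: F (halogen, monovalent) → 0 H
  atom 2: C, bond orders sum to 4 (valence 4) → 0 H
  atom 3: F (halogen, monovalent) → 0 H
  atom 4: F (halogen, monovalent) → 0 H
  atom 5: C, bond orders sum to 4 (valence 4) → 0 H
  atom 6: C, bond orders sum to 4 (valence 4) → 0 H
  atom 7: C, bond orders sum to 4 (valence 4) → 0 H
  atom 8: O, bond orders sum to 1 (valence 2) → 1 H
  atom 9: O, bond orders sum to 2 (valence 2) → 0 H
  atom 10: C, bond orders sum to 4 (valence 4) → 0 H
  atom 11: C, bond orders sum to 4 (valence 4) → 0 H
  atom 12: O, bond orders sum to 2 (valence 2) → 0 H
  atom 13: C, bond orders sum to 1 (valence 4) → 3 H
  atom 14: N, bond orders sum to 2 (valence 3) → 1 H
  atom 15: C, bond orders sum to 4 (valence 4) → 0 H
  atom 16: C, bond orders sum to 4 (valence 4) → 0 H
  atom 17: O, bond orders sum to 2 (valence 2) → 0 H
  atom 18: O, bond orders sum to 1 (valence 2) → 1 H
Totals → C:9, H:6, F:3, N:1, O:5.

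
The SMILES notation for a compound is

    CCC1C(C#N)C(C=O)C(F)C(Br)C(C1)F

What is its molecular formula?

C11H14BrF2NO

Walk through each heavy atom and fill implicit hydrogens from standard valence (C 4, N 3, O 2, S 2, halogen 1):
  atom 1: C, bond orders sum to 1 (valence 4) → 3 H
  atom 2: C, bond orders sum to 2 (valence 4) → 2 H
  atom 3: C, bond orders sum to 3 (valence 4) → 1 H
  atom 4: C, bond orders sum to 3 (valence 4) → 1 H
  atom 5: C, bond orders sum to 4 (valence 4) → 0 H
  atom 6: N, bond orders sum to 3 (valence 3) → 0 H
  atom 7: C, bond orders sum to 3 (valence 4) → 1 H
  atom 8: C, bond orders sum to 3 (valence 4) → 1 H
  atom 9: O, bond orders sum to 2 (valence 2) → 0 H
  atom 10: C, bond orders sum to 3 (valence 4) → 1 H
  atom 11: F (halogen, monovalent) → 0 H
  atom 12: C, bond orders sum to 3 (valence 4) → 1 H
  atom 13: Br (halogen, monovalent) → 0 H
  atom 14: C, bond orders sum to 3 (valence 4) → 1 H
  atom 15: C, bond orders sum to 2 (valence 4) → 2 H
  atom 16: F (halogen, monovalent) → 0 H
Totals → C:11, H:14, Br:1, F:2, N:1, O:1.
In Hill order: C11H14BrF2NO.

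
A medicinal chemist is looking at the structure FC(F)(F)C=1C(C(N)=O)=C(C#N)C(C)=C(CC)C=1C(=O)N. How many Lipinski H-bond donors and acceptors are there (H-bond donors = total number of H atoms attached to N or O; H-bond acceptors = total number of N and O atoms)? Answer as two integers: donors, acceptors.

Donors: find every N or O and count the H atoms it carries.
  atom 8 (N): bond orders sum to 1 → 2 H
  atom 9 (O): bond orders sum to 2 → 0 H
  atom 12 (N): bond orders sum to 3 → 0 H
  atom 20 (O): bond orders sum to 2 → 0 H
  atom 21 (N): bond orders sum to 1 → 2 H
Lipinski HBD = 4.
Acceptors: N atoms = 3, O atoms = 2 → HBA = 5.

4, 5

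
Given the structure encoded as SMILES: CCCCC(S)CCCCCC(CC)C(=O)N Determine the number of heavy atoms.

Every atom symbol written in the SMILES (organic subset) is one heavy atom; implicit H are not written.
Heavy atoms by element → C:14, N:1, O:1, S:1.
Total: 17.

17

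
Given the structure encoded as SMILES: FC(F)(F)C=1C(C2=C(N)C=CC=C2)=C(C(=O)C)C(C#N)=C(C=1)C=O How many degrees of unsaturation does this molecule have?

12

Molecular formula: C17H11F3N2O2.
DoU = (2C + 2 + N − H − X) / 2, where X is the halogen count and O/S are ignored.
    = (2·17 + 2 + 2 − 11 − 3) / 2 = 24 / 2 = 12.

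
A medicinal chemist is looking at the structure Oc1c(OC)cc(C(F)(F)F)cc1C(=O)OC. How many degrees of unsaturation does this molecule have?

5

Molecular formula: C10H9F3O4.
DoU = (2C + 2 + N − H − X) / 2, where X is the halogen count and O/S are ignored.
    = (2·10 + 2 + 0 − 9 − 3) / 2 = 10 / 2 = 5.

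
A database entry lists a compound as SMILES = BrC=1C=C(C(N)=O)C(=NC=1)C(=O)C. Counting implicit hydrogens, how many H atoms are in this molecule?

7

Walk through each heavy atom and fill implicit hydrogens from standard valence (C 4, N 3, O 2, S 2, halogen 1):
  atom 1: Br (halogen, monovalent) → 0 H
  atom 2: C, bond orders sum to 4 (valence 4) → 0 H
  atom 3: C, bond orders sum to 3 (valence 4) → 1 H
  atom 4: C, bond orders sum to 4 (valence 4) → 0 H
  atom 5: C, bond orders sum to 4 (valence 4) → 0 H
  atom 6: N, bond orders sum to 1 (valence 3) → 2 H
  atom 7: O, bond orders sum to 2 (valence 2) → 0 H
  atom 8: C, bond orders sum to 4 (valence 4) → 0 H
  atom 9: N, bond orders sum to 3 (valence 3) → 0 H
  atom 10: C, bond orders sum to 3 (valence 4) → 1 H
  atom 11: C, bond orders sum to 4 (valence 4) → 0 H
  atom 12: O, bond orders sum to 2 (valence 2) → 0 H
  atom 13: C, bond orders sum to 1 (valence 4) → 3 H
Total hydrogens: 7.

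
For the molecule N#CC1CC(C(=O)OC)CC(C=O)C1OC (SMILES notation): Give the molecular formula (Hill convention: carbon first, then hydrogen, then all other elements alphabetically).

Walk through each heavy atom and fill implicit hydrogens from standard valence (C 4, N 3, O 2, S 2, halogen 1):
  atom 1: N, bond orders sum to 3 (valence 3) → 0 H
  atom 2: C, bond orders sum to 4 (valence 4) → 0 H
  atom 3: C, bond orders sum to 3 (valence 4) → 1 H
  atom 4: C, bond orders sum to 2 (valence 4) → 2 H
  atom 5: C, bond orders sum to 3 (valence 4) → 1 H
  atom 6: C, bond orders sum to 4 (valence 4) → 0 H
  atom 7: O, bond orders sum to 2 (valence 2) → 0 H
  atom 8: O, bond orders sum to 2 (valence 2) → 0 H
  atom 9: C, bond orders sum to 1 (valence 4) → 3 H
  atom 10: C, bond orders sum to 2 (valence 4) → 2 H
  atom 11: C, bond orders sum to 3 (valence 4) → 1 H
  atom 12: C, bond orders sum to 3 (valence 4) → 1 H
  atom 13: O, bond orders sum to 2 (valence 2) → 0 H
  atom 14: C, bond orders sum to 3 (valence 4) → 1 H
  atom 15: O, bond orders sum to 2 (valence 2) → 0 H
  atom 16: C, bond orders sum to 1 (valence 4) → 3 H
Totals → C:11, H:15, N:1, O:4.

C11H15NO4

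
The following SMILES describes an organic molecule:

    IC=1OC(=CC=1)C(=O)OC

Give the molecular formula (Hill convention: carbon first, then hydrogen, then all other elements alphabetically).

Walk through each heavy atom and fill implicit hydrogens from standard valence (C 4, N 3, O 2, S 2, halogen 1):
  atom 1: I (halogen, monovalent) → 0 H
  atom 2: C, bond orders sum to 4 (valence 4) → 0 H
  atom 3: O, bond orders sum to 2 (valence 2) → 0 H
  atom 4: C, bond orders sum to 4 (valence 4) → 0 H
  atom 5: C, bond orders sum to 3 (valence 4) → 1 H
  atom 6: C, bond orders sum to 3 (valence 4) → 1 H
  atom 7: C, bond orders sum to 4 (valence 4) → 0 H
  atom 8: O, bond orders sum to 2 (valence 2) → 0 H
  atom 9: O, bond orders sum to 2 (valence 2) → 0 H
  atom 10: C, bond orders sum to 1 (valence 4) → 3 H
Totals → C:6, H:5, I:1, O:3.

C6H5IO3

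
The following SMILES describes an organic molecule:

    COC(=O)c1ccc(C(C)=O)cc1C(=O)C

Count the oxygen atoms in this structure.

Scan the SMILES for O atoms (remember two-letter symbols like Cl and Br are single atoms).
Oxygen count: 4.

4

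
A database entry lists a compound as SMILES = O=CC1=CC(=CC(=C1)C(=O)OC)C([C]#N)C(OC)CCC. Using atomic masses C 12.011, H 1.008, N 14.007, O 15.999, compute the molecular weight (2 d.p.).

289.33 g/mol

First, the molecular formula is C16H19NO4 (counting implicit H from valence).
  C: 16 × 12.011 = 192.176
  H: 19 × 1.008 = 19.152
  N: 1 × 14.007 = 14.007
  O: 4 × 15.999 = 63.996
Sum: 16×12.011 + 19×1.008 + 1×14.007 + 4×15.999 = 289.331 → 289.33 g/mol.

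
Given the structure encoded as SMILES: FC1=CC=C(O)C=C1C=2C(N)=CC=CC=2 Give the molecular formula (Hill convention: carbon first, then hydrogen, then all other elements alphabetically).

C12H10FNO

Walk through each heavy atom and fill implicit hydrogens from standard valence (C 4, N 3, O 2, S 2, halogen 1):
  atom 1: F (halogen, monovalent) → 0 H
  atom 2: C, bond orders sum to 4 (valence 4) → 0 H
  atom 3: C, bond orders sum to 3 (valence 4) → 1 H
  atom 4: C, bond orders sum to 3 (valence 4) → 1 H
  atom 5: C, bond orders sum to 4 (valence 4) → 0 H
  atom 6: O, bond orders sum to 1 (valence 2) → 1 H
  atom 7: C, bond orders sum to 3 (valence 4) → 1 H
  atom 8: C, bond orders sum to 4 (valence 4) → 0 H
  atom 9: C, bond orders sum to 4 (valence 4) → 0 H
  atom 10: C, bond orders sum to 4 (valence 4) → 0 H
  atom 11: N, bond orders sum to 1 (valence 3) → 2 H
  atom 12: C, bond orders sum to 3 (valence 4) → 1 H
  atom 13: C, bond orders sum to 3 (valence 4) → 1 H
  atom 14: C, bond orders sum to 3 (valence 4) → 1 H
  atom 15: C, bond orders sum to 3 (valence 4) → 1 H
Totals → C:12, H:10, F:1, N:1, O:1.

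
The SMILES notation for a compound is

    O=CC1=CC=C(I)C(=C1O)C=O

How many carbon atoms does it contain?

Count every carbon token in the SMILES (each C, including those in ring-closure positions and inside branches).
Carbon count: 8.

8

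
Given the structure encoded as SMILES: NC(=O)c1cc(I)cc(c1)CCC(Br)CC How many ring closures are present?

1

In SMILES, each pair of matching ring-closure digits denotes one ring-closing bond; the number of such bonds equals the number of independent rings.
Ring-closure bonds here: 1.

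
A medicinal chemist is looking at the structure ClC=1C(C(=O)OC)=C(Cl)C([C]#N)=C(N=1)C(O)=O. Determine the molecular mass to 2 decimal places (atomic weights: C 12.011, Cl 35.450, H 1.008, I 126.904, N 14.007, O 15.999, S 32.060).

275.04 g/mol

First, the molecular formula is C9H4Cl2N2O4 (counting implicit H from valence).
  C: 9 × 12.011 = 108.099
  Cl: 2 × 35.450 = 70.900
  H: 4 × 1.008 = 4.032
  N: 2 × 14.007 = 28.014
  O: 4 × 15.999 = 63.996
Sum: 9×12.011 + 2×35.450 + 4×1.008 + 2×14.007 + 4×15.999 = 275.041 → 275.04 g/mol.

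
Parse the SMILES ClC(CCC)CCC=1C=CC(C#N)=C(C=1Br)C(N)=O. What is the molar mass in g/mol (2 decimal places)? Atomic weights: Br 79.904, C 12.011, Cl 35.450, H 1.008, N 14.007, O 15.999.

343.65 g/mol

First, the molecular formula is C14H16BrClN2O (counting implicit H from valence).
  Br: 1 × 79.904 = 79.904
  C: 14 × 12.011 = 168.154
  Cl: 1 × 35.450 = 35.450
  H: 16 × 1.008 = 16.128
  N: 2 × 14.007 = 28.014
  O: 1 × 15.999 = 15.999
Sum: 1×79.904 + 14×12.011 + 1×35.450 + 16×1.008 + 2×14.007 + 1×15.999 = 343.649 → 343.65 g/mol.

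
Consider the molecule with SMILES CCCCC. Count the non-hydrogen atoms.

5

Every atom symbol written in the SMILES (organic subset) is one heavy atom; implicit H are not written.
Heavy atoms by element → C:5.
Total: 5.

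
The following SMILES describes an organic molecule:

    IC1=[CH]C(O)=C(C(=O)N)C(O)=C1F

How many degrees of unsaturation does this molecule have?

5

Degree of unsaturation = (number of rings) + (number of π bonds).
Ring closures in the SMILES: 1.
π bonds: 4 double bonds (each 1 DoU) → 4 DoU from unsaturation.
Total DoU = 1 + 4 = 5.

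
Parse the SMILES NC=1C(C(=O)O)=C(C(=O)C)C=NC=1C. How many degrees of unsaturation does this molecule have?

Degree of unsaturation = (number of rings) + (number of π bonds).
Ring closures in the SMILES: 1.
π bonds: 5 double bonds (each 1 DoU) → 5 DoU from unsaturation.
Total DoU = 1 + 5 = 6.

6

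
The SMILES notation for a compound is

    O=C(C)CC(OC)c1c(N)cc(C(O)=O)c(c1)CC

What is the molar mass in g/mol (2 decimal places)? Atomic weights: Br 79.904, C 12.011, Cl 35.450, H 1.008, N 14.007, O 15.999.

265.31 g/mol

First, the molecular formula is C14H19NO4 (counting implicit H from valence).
  C: 14 × 12.011 = 168.154
  H: 19 × 1.008 = 19.152
  N: 1 × 14.007 = 14.007
  O: 4 × 15.999 = 63.996
Sum: 14×12.011 + 19×1.008 + 1×14.007 + 4×15.999 = 265.309 → 265.31 g/mol.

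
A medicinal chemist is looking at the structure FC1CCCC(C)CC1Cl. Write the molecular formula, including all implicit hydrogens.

Walk through each heavy atom and fill implicit hydrogens from standard valence (C 4, N 3, O 2, S 2, halogen 1):
  atom 1: F (halogen, monovalent) → 0 H
  atom 2: C, bond orders sum to 3 (valence 4) → 1 H
  atom 3: C, bond orders sum to 2 (valence 4) → 2 H
  atom 4: C, bond orders sum to 2 (valence 4) → 2 H
  atom 5: C, bond orders sum to 2 (valence 4) → 2 H
  atom 6: C, bond orders sum to 3 (valence 4) → 1 H
  atom 7: C, bond orders sum to 1 (valence 4) → 3 H
  atom 8: C, bond orders sum to 2 (valence 4) → 2 H
  atom 9: C, bond orders sum to 3 (valence 4) → 1 H
  atom 10: Cl (halogen, monovalent) → 0 H
Totals → C:8, H:14, Cl:1, F:1.
In Hill order: C8H14ClF.

C8H14ClF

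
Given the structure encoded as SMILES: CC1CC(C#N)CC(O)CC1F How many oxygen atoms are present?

1

Scan the SMILES for O atoms (remember two-letter symbols like Cl and Br are single atoms).
Oxygen count: 1.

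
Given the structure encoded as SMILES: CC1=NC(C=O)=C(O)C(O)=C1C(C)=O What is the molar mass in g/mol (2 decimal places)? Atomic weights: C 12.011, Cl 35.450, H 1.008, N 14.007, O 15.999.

First, the molecular formula is C9H9NO4 (counting implicit H from valence).
  C: 9 × 12.011 = 108.099
  H: 9 × 1.008 = 9.072
  N: 1 × 14.007 = 14.007
  O: 4 × 15.999 = 63.996
Sum: 9×12.011 + 9×1.008 + 1×14.007 + 4×15.999 = 195.174 → 195.17 g/mol.

195.17 g/mol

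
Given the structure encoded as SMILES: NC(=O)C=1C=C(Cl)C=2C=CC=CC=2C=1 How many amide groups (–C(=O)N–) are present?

The amide motif appears at heavy-atom position 2 in the SMILES.
Amide count: 1.

1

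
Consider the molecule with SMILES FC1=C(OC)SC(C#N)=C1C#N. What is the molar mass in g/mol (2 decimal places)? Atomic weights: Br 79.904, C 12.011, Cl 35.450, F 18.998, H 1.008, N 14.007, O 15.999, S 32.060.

182.17 g/mol

First, the molecular formula is C7H3FN2OS (counting implicit H from valence).
  C: 7 × 12.011 = 84.077
  F: 1 × 18.998 = 18.998
  H: 3 × 1.008 = 3.024
  N: 2 × 14.007 = 28.014
  O: 1 × 15.999 = 15.999
  S: 1 × 32.060 = 32.060
Sum: 7×12.011 + 1×18.998 + 3×1.008 + 2×14.007 + 1×15.999 + 1×32.060 = 182.172 → 182.17 g/mol.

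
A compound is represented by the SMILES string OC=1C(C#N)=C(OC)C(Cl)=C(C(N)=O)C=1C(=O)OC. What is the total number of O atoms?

Scan the SMILES for O atoms (remember two-letter symbols like Cl and Br are single atoms).
Oxygen count: 5.

5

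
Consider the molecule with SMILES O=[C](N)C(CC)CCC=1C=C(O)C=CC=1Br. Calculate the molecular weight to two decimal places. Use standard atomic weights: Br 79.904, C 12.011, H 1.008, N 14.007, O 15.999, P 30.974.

First, the molecular formula is C12H16BrNO2 (counting implicit H from valence).
  Br: 1 × 79.904 = 79.904
  C: 12 × 12.011 = 144.132
  H: 16 × 1.008 = 16.128
  N: 1 × 14.007 = 14.007
  O: 2 × 15.999 = 31.998
Sum: 1×79.904 + 12×12.011 + 16×1.008 + 1×14.007 + 2×15.999 = 286.169 → 286.17 g/mol.

286.17 g/mol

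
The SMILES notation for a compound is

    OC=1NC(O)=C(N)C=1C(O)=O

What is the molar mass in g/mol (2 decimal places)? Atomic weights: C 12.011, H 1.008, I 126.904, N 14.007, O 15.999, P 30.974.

First, the molecular formula is C5H6N2O4 (counting implicit H from valence).
  C: 5 × 12.011 = 60.055
  H: 6 × 1.008 = 6.048
  N: 2 × 14.007 = 28.014
  O: 4 × 15.999 = 63.996
Sum: 5×12.011 + 6×1.008 + 2×14.007 + 4×15.999 = 158.113 → 158.11 g/mol.

158.11 g/mol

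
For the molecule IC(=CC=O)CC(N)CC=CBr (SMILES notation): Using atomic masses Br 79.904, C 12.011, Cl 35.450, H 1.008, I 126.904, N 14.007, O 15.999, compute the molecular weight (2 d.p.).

First, the molecular formula is C8H11BrINO (counting implicit H from valence).
  Br: 1 × 79.904 = 79.904
  C: 8 × 12.011 = 96.088
  H: 11 × 1.008 = 11.088
  I: 1 × 126.904 = 126.904
  N: 1 × 14.007 = 14.007
  O: 1 × 15.999 = 15.999
Sum: 1×79.904 + 8×12.011 + 11×1.008 + 1×126.904 + 1×14.007 + 1×15.999 = 343.990 → 343.99 g/mol.

343.99 g/mol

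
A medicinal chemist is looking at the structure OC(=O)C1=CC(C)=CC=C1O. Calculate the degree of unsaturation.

5

Degree of unsaturation = (number of rings) + (number of π bonds).
Ring closures in the SMILES: 1.
π bonds: 4 double bonds (each 1 DoU) → 4 DoU from unsaturation.
Total DoU = 1 + 4 = 5.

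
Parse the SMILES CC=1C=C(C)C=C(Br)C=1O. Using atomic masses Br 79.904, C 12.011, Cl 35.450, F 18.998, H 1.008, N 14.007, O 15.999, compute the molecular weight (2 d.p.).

201.06 g/mol

First, the molecular formula is C8H9BrO (counting implicit H from valence).
  Br: 1 × 79.904 = 79.904
  C: 8 × 12.011 = 96.088
  H: 9 × 1.008 = 9.072
  O: 1 × 15.999 = 15.999
Sum: 1×79.904 + 8×12.011 + 9×1.008 + 1×15.999 = 201.063 → 201.06 g/mol.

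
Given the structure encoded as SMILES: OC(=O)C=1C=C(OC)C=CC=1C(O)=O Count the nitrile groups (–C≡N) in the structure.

0

Scan the SMILES for the nitrile motif — none present.
Groups that are present: 2 carboxylic acid, 1 ether.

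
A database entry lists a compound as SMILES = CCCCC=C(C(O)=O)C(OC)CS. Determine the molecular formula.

C10H18O3S

Walk through each heavy atom and fill implicit hydrogens from standard valence (C 4, N 3, O 2, S 2, halogen 1):
  atom 1: C, bond orders sum to 1 (valence 4) → 3 H
  atom 2: C, bond orders sum to 2 (valence 4) → 2 H
  atom 3: C, bond orders sum to 2 (valence 4) → 2 H
  atom 4: C, bond orders sum to 2 (valence 4) → 2 H
  atom 5: C, bond orders sum to 3 (valence 4) → 1 H
  atom 6: C, bond orders sum to 4 (valence 4) → 0 H
  atom 7: C, bond orders sum to 4 (valence 4) → 0 H
  atom 8: O, bond orders sum to 1 (valence 2) → 1 H
  atom 9: O, bond orders sum to 2 (valence 2) → 0 H
  atom 10: C, bond orders sum to 3 (valence 4) → 1 H
  atom 11: O, bond orders sum to 2 (valence 2) → 0 H
  atom 12: C, bond orders sum to 1 (valence 4) → 3 H
  atom 13: C, bond orders sum to 2 (valence 4) → 2 H
  atom 14: S, bond orders sum to 1 (valence 2) → 1 H
Totals → C:10, H:18, O:3, S:1.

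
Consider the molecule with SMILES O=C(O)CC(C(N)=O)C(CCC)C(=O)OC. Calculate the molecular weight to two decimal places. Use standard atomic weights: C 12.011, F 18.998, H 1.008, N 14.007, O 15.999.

First, the molecular formula is C10H17NO5 (counting implicit H from valence).
  C: 10 × 12.011 = 120.110
  H: 17 × 1.008 = 17.136
  N: 1 × 14.007 = 14.007
  O: 5 × 15.999 = 79.995
Sum: 10×12.011 + 17×1.008 + 1×14.007 + 5×15.999 = 231.248 → 231.25 g/mol.

231.25 g/mol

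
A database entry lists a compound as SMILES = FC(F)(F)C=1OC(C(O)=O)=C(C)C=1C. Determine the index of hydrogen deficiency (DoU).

4

Molecular formula: C8H7F3O3.
DoU = (2C + 2 + N − H − X) / 2, where X is the halogen count and O/S are ignored.
    = (2·8 + 2 + 0 − 7 − 3) / 2 = 8 / 2 = 4.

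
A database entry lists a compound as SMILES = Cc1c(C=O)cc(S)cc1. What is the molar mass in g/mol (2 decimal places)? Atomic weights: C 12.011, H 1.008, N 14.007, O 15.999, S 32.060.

First, the molecular formula is C8H8OS (counting implicit H from valence).
  C: 8 × 12.011 = 96.088
  H: 8 × 1.008 = 8.064
  O: 1 × 15.999 = 15.999
  S: 1 × 32.060 = 32.060
Sum: 8×12.011 + 8×1.008 + 1×15.999 + 1×32.060 = 152.211 → 152.21 g/mol.

152.21 g/mol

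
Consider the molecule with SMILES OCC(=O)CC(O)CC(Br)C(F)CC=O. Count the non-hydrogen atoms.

Every atom symbol written in the SMILES (organic subset) is one heavy atom; implicit H are not written.
Heavy atoms by element → Br:1, C:9, F:1, O:4.
Total: 15.

15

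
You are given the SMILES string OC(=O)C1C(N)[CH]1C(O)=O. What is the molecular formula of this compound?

C5H7NO4

Walk through each heavy atom and fill implicit hydrogens from standard valence (C 4, N 3, O 2, S 2, halogen 1):
  atom 1: O, bond orders sum to 1 (valence 2) → 1 H
  atom 2: C, bond orders sum to 4 (valence 4) → 0 H
  atom 3: O, bond orders sum to 2 (valence 2) → 0 H
  atom 4: C, bond orders sum to 3 (valence 4) → 1 H
  atom 5: C, bond orders sum to 3 (valence 4) → 1 H
  atom 6: N, bond orders sum to 1 (valence 3) → 2 H
  atom 7: C with explicit H count 1
  atom 8: C, bond orders sum to 4 (valence 4) → 0 H
  atom 9: O, bond orders sum to 1 (valence 2) → 1 H
  atom 10: O, bond orders sum to 2 (valence 2) → 0 H
Totals → C:5, H:7, N:1, O:4.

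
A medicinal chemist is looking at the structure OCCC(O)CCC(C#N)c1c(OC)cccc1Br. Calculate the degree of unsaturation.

Molecular formula: C14H18BrNO3.
DoU = (2C + 2 + N − H − X) / 2, where X is the halogen count and O/S are ignored.
    = (2·14 + 2 + 1 − 18 − 1) / 2 = 12 / 2 = 6.

6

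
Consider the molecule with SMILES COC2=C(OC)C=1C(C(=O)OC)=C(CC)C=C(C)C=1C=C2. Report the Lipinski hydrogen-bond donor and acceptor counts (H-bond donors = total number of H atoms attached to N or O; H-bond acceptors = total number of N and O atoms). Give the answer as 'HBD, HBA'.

0, 4

Donors: find every N or O and count the H atoms it carries.
  atom 2 (O): bond orders sum to 2 → 0 H
  atom 5 (O): bond orders sum to 2 → 0 H
  atom 10 (O): bond orders sum to 2 → 0 H
  atom 11 (O): bond orders sum to 2 → 0 H
Lipinski HBD = 0.
Acceptors: N atoms = 0, O atoms = 4 → HBA = 4.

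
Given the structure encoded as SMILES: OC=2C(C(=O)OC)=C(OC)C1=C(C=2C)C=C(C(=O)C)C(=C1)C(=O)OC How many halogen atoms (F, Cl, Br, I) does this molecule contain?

0

Scan the SMILES for the halogen motif — none present.
Groups that are present: 2 ester, 1 ether, 1 hydroxyl, 1 ketone.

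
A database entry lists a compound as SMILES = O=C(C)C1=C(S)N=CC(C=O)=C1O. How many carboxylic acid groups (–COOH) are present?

0

Scan the SMILES for the carboxylic acid motif — none present.
Groups that are present: 1 aldehyde, 1 hydroxyl, 1 ketone, 1 thiol.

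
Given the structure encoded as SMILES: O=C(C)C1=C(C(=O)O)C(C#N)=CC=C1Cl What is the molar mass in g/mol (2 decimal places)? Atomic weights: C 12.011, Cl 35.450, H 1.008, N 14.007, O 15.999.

First, the molecular formula is C10H6ClNO3 (counting implicit H from valence).
  C: 10 × 12.011 = 120.110
  Cl: 1 × 35.450 = 35.450
  H: 6 × 1.008 = 6.048
  N: 1 × 14.007 = 14.007
  O: 3 × 15.999 = 47.997
Sum: 10×12.011 + 1×35.450 + 6×1.008 + 1×14.007 + 3×15.999 = 223.612 → 223.61 g/mol.

223.61 g/mol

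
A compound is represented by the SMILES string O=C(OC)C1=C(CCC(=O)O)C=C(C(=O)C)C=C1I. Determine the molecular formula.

Walk through each heavy atom and fill implicit hydrogens from standard valence (C 4, N 3, O 2, S 2, halogen 1):
  atom 1: O, bond orders sum to 2 (valence 2) → 0 H
  atom 2: C, bond orders sum to 4 (valence 4) → 0 H
  atom 3: O, bond orders sum to 2 (valence 2) → 0 H
  atom 4: C, bond orders sum to 1 (valence 4) → 3 H
  atom 5: C, bond orders sum to 4 (valence 4) → 0 H
  atom 6: C, bond orders sum to 4 (valence 4) → 0 H
  atom 7: C, bond orders sum to 2 (valence 4) → 2 H
  atom 8: C, bond orders sum to 2 (valence 4) → 2 H
  atom 9: C, bond orders sum to 4 (valence 4) → 0 H
  atom 10: O, bond orders sum to 2 (valence 2) → 0 H
  atom 11: O, bond orders sum to 1 (valence 2) → 1 H
  atom 12: C, bond orders sum to 3 (valence 4) → 1 H
  atom 13: C, bond orders sum to 4 (valence 4) → 0 H
  atom 14: C, bond orders sum to 4 (valence 4) → 0 H
  atom 15: O, bond orders sum to 2 (valence 2) → 0 H
  atom 16: C, bond orders sum to 1 (valence 4) → 3 H
  atom 17: C, bond orders sum to 3 (valence 4) → 1 H
  atom 18: C, bond orders sum to 4 (valence 4) → 0 H
  atom 19: I (halogen, monovalent) → 0 H
Totals → C:13, H:13, I:1, O:5.

C13H13IO5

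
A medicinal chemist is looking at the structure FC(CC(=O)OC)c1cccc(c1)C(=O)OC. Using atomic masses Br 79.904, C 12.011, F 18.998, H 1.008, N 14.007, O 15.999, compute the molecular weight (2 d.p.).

First, the molecular formula is C12H13FO4 (counting implicit H from valence).
  C: 12 × 12.011 = 144.132
  F: 1 × 18.998 = 18.998
  H: 13 × 1.008 = 13.104
  O: 4 × 15.999 = 63.996
Sum: 12×12.011 + 1×18.998 + 13×1.008 + 4×15.999 = 240.230 → 240.23 g/mol.

240.23 g/mol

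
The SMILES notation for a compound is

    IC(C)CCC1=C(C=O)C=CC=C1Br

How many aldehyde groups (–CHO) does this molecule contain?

1

The aldehyde motif appears at heavy-atom position 8 in the SMILES.
Aldehyde count: 1.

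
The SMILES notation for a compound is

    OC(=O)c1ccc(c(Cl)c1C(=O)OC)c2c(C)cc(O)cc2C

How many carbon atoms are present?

17

Count every carbon token in the SMILES (each C, including those in ring-closure positions and inside branches).
Carbon count: 17.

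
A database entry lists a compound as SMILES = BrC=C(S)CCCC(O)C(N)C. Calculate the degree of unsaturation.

Degree of unsaturation = (number of rings) + (number of π bonds).
Ring closures in the SMILES: 0.
π bonds: 1 double bond (each 1 DoU) → 1 DoU from unsaturation.
Total DoU = 0 + 1 = 1.

1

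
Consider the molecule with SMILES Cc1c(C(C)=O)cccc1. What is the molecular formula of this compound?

Walk through each heavy atom and fill implicit hydrogens from standard valence (C 4, N 3, O 2, S 2, halogen 1); for lowercase aromatic atoms, an aromatic c carries 1 H when it has two neighbours and 0 H with three, and aromatic n carries 0 H:
  atom 1: C, bond orders sum to 1 (valence 4) → 3 H
  atom 2: aromatic c, 3 neighbours → 0 H
  atom 3: aromatic c, 3 neighbours → 0 H
  atom 4: C, bond orders sum to 4 (valence 4) → 0 H
  atom 5: C, bond orders sum to 1 (valence 4) → 3 H
  atom 6: O, bond orders sum to 2 (valence 2) → 0 H
  atom 7: aromatic c, 2 neighbours → 1 H
  atom 8: aromatic c, 2 neighbours → 1 H
  atom 9: aromatic c, 2 neighbours → 1 H
  atom 10: aromatic c, 2 neighbours → 1 H
Totals → C:9, H:10, O:1.

C9H10O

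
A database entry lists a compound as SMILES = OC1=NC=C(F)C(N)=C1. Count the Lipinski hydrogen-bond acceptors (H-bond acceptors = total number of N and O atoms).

3

N atoms: 2; O atoms: 1.
Lipinski HBA = 2 + 1 = 3.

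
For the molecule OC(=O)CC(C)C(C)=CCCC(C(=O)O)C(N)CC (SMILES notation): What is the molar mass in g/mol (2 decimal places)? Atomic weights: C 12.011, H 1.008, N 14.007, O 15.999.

First, the molecular formula is C14H25NO4 (counting implicit H from valence).
  C: 14 × 12.011 = 168.154
  H: 25 × 1.008 = 25.200
  N: 1 × 14.007 = 14.007
  O: 4 × 15.999 = 63.996
Sum: 14×12.011 + 25×1.008 + 1×14.007 + 4×15.999 = 271.357 → 271.36 g/mol.

271.36 g/mol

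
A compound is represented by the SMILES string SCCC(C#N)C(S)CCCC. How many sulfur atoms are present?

2

Scan the SMILES for S atoms (remember two-letter symbols like Cl and Br are single atoms).
Sulfur count: 2.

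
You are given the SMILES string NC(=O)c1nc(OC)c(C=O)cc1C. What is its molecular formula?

Walk through each heavy atom and fill implicit hydrogens from standard valence (C 4, N 3, O 2, S 2, halogen 1); for lowercase aromatic atoms, an aromatic c carries 1 H when it has two neighbours and 0 H with three, and aromatic n carries 0 H:
  atom 1: N, bond orders sum to 1 (valence 3) → 2 H
  atom 2: C, bond orders sum to 4 (valence 4) → 0 H
  atom 3: O, bond orders sum to 2 (valence 2) → 0 H
  atom 4: aromatic c, 3 neighbours → 0 H
  atom 5: aromatic n, 2 neighbours → 0 H
  atom 6: aromatic c, 3 neighbours → 0 H
  atom 7: O, bond orders sum to 2 (valence 2) → 0 H
  atom 8: C, bond orders sum to 1 (valence 4) → 3 H
  atom 9: aromatic c, 3 neighbours → 0 H
  atom 10: C, bond orders sum to 3 (valence 4) → 1 H
  atom 11: O, bond orders sum to 2 (valence 2) → 0 H
  atom 12: aromatic c, 2 neighbours → 1 H
  atom 13: aromatic c, 3 neighbours → 0 H
  atom 14: C, bond orders sum to 1 (valence 4) → 3 H
Totals → C:9, H:10, N:2, O:3.

C9H10N2O3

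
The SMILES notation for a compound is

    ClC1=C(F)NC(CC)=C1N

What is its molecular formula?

Walk through each heavy atom and fill implicit hydrogens from standard valence (C 4, N 3, O 2, S 2, halogen 1):
  atom 1: Cl (halogen, monovalent) → 0 H
  atom 2: C, bond orders sum to 4 (valence 4) → 0 H
  atom 3: C, bond orders sum to 4 (valence 4) → 0 H
  atom 4: F (halogen, monovalent) → 0 H
  atom 5: N, bond orders sum to 2 (valence 3) → 1 H
  atom 6: C, bond orders sum to 4 (valence 4) → 0 H
  atom 7: C, bond orders sum to 2 (valence 4) → 2 H
  atom 8: C, bond orders sum to 1 (valence 4) → 3 H
  atom 9: C, bond orders sum to 4 (valence 4) → 0 H
  atom 10: N, bond orders sum to 1 (valence 3) → 2 H
Totals → C:6, H:8, Cl:1, F:1, N:2.
In Hill order: C6H8ClFN2.

C6H8ClFN2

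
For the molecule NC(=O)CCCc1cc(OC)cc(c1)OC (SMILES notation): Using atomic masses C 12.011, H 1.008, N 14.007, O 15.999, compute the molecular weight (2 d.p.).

223.27 g/mol

First, the molecular formula is C12H17NO3 (counting implicit H from valence).
  C: 12 × 12.011 = 144.132
  H: 17 × 1.008 = 17.136
  N: 1 × 14.007 = 14.007
  O: 3 × 15.999 = 47.997
Sum: 12×12.011 + 17×1.008 + 1×14.007 + 3×15.999 = 223.272 → 223.27 g/mol.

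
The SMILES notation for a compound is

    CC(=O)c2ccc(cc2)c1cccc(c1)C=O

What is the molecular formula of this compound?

Walk through each heavy atom and fill implicit hydrogens from standard valence (C 4, N 3, O 2, S 2, halogen 1); for lowercase aromatic atoms, an aromatic c carries 1 H when it has two neighbours and 0 H with three, and aromatic n carries 0 H:
  atom 1: C, bond orders sum to 1 (valence 4) → 3 H
  atom 2: C, bond orders sum to 4 (valence 4) → 0 H
  atom 3: O, bond orders sum to 2 (valence 2) → 0 H
  atom 4: aromatic c, 3 neighbours → 0 H
  atom 5: aromatic c, 2 neighbours → 1 H
  atom 6: aromatic c, 2 neighbours → 1 H
  atom 7: aromatic c, 3 neighbours → 0 H
  atom 8: aromatic c, 2 neighbours → 1 H
  atom 9: aromatic c, 2 neighbours → 1 H
  atom 10: aromatic c, 3 neighbours → 0 H
  atom 11: aromatic c, 2 neighbours → 1 H
  atom 12: aromatic c, 2 neighbours → 1 H
  atom 13: aromatic c, 2 neighbours → 1 H
  atom 14: aromatic c, 3 neighbours → 0 H
  atom 15: aromatic c, 2 neighbours → 1 H
  atom 16: C, bond orders sum to 3 (valence 4) → 1 H
  atom 17: O, bond orders sum to 2 (valence 2) → 0 H
Totals → C:15, H:12, O:2.

C15H12O2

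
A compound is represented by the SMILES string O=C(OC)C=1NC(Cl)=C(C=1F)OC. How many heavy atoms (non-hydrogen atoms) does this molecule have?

Every atom symbol written in the SMILES (organic subset) is one heavy atom; implicit H are not written.
Heavy atoms by element → C:7, Cl:1, F:1, N:1, O:3.
Total: 13.

13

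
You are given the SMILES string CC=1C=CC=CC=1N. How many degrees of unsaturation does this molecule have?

4

Degree of unsaturation = (number of rings) + (number of π bonds).
Ring closures in the SMILES: 1.
π bonds: 3 double bonds (each 1 DoU) → 3 DoU from unsaturation.
Total DoU = 1 + 3 = 4.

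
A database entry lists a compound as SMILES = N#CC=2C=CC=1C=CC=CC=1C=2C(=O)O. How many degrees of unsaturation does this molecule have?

10

Degree of unsaturation = (number of rings) + (number of π bonds).
Ring closures in the SMILES: 2.
π bonds: 6 double bonds (each 1 DoU), 1 triple bond (each 2 DoU) → 8 DoU from unsaturation.
Total DoU = 2 + 8 = 10.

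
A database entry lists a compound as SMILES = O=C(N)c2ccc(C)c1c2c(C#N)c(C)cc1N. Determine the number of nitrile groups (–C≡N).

1

The nitrile motif appears at heavy-atom position 12 in the SMILES.
Other groups present: 1 amide, 1 primary amine.
Nitrile count: 1.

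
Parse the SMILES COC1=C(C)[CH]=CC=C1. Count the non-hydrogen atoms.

Every atom symbol written in the SMILES (organic subset) is one heavy atom; implicit H are not written.
Heavy atoms by element → C:8, O:1.
Total: 9.

9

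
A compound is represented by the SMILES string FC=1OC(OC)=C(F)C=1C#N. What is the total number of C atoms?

6

Count every carbon token in the SMILES (each C, including those in ring-closure positions and inside branches).
Carbon count: 6.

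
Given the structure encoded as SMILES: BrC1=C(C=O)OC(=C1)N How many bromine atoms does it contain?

Scan the SMILES for Br atoms (remember two-letter symbols like Cl and Br are single atoms).
Bromine count: 1.

1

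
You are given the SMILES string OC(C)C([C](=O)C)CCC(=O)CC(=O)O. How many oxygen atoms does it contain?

Scan the SMILES for O atoms (remember two-letter symbols like Cl and Br are single atoms).
Oxygen count: 5.

5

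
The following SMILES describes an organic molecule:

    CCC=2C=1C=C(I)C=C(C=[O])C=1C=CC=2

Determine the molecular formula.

Walk through each heavy atom and fill implicit hydrogens from standard valence (C 4, N 3, O 2, S 2, halogen 1):
  atom 1: C, bond orders sum to 1 (valence 4) → 3 H
  atom 2: C, bond orders sum to 2 (valence 4) → 2 H
  atom 3: C, bond orders sum to 4 (valence 4) → 0 H
  atom 4: C, bond orders sum to 4 (valence 4) → 0 H
  atom 5: C, bond orders sum to 3 (valence 4) → 1 H
  atom 6: C, bond orders sum to 4 (valence 4) → 0 H
  atom 7: I (halogen, monovalent) → 0 H
  atom 8: C, bond orders sum to 3 (valence 4) → 1 H
  atom 9: C, bond orders sum to 4 (valence 4) → 0 H
  atom 10: C, bond orders sum to 3 (valence 4) → 1 H
  atom 11: O with explicit H count 0
  atom 12: C, bond orders sum to 4 (valence 4) → 0 H
  atom 13: C, bond orders sum to 3 (valence 4) → 1 H
  atom 14: C, bond orders sum to 3 (valence 4) → 1 H
  atom 15: C, bond orders sum to 3 (valence 4) → 1 H
Totals → C:13, H:11, I:1, O:1.
In Hill order: C13H11IO.

C13H11IO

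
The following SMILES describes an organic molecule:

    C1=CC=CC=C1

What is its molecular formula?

C6H6

Walk through each heavy atom and fill implicit hydrogens from standard valence (C 4, N 3, O 2, S 2, halogen 1):
  atom 1: C, bond orders sum to 3 (valence 4) → 1 H
  atom 2: C, bond orders sum to 3 (valence 4) → 1 H
  atom 3: C, bond orders sum to 3 (valence 4) → 1 H
  atom 4: C, bond orders sum to 3 (valence 4) → 1 H
  atom 5: C, bond orders sum to 3 (valence 4) → 1 H
  atom 6: C, bond orders sum to 3 (valence 4) → 1 H
Totals → C:6, H:6.
In Hill order: C6H6.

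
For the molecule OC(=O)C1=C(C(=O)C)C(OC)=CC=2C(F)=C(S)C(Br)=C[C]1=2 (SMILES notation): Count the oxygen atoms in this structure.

Scan the SMILES for O atoms (remember two-letter symbols like Cl and Br are single atoms).
Oxygen count: 4.

4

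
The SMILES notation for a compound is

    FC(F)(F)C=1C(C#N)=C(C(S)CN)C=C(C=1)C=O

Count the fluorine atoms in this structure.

3

Scan the SMILES for F atoms (remember two-letter symbols like Cl and Br are single atoms).
Fluorine count: 3.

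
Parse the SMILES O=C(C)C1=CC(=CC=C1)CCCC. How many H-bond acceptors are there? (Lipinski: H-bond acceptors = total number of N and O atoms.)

1

N atoms: 0; O atoms: 1.
Lipinski HBA = 0 + 1 = 1.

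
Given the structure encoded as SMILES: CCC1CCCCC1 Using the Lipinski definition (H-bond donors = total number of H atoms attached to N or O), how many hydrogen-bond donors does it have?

0

Donors: find every N or O and count the H atoms it carries.
  (no N or O atoms present)
Lipinski HBD = 0.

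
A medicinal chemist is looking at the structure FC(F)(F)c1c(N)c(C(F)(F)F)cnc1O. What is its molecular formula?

Walk through each heavy atom and fill implicit hydrogens from standard valence (C 4, N 3, O 2, S 2, halogen 1); for lowercase aromatic atoms, an aromatic c carries 1 H when it has two neighbours and 0 H with three, and aromatic n carries 0 H:
  atom 1: F (halogen, monovalent) → 0 H
  atom 2: C, bond orders sum to 4 (valence 4) → 0 H
  atom 3: F (halogen, monovalent) → 0 H
  atom 4: F (halogen, monovalent) → 0 H
  atom 5: aromatic c, 3 neighbours → 0 H
  atom 6: aromatic c, 3 neighbours → 0 H
  atom 7: N, bond orders sum to 1 (valence 3) → 2 H
  atom 8: aromatic c, 3 neighbours → 0 H
  atom 9: C, bond orders sum to 4 (valence 4) → 0 H
  atom 10: F (halogen, monovalent) → 0 H
  atom 11: F (halogen, monovalent) → 0 H
  atom 12: F (halogen, monovalent) → 0 H
  atom 13: aromatic c, 2 neighbours → 1 H
  atom 14: aromatic n, 2 neighbours → 0 H
  atom 15: aromatic c, 3 neighbours → 0 H
  atom 16: O, bond orders sum to 1 (valence 2) → 1 H
Totals → C:7, H:4, F:6, N:2, O:1.

C7H4F6N2O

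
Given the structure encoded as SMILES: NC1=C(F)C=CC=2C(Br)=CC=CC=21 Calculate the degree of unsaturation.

Degree of unsaturation = (number of rings) + (number of π bonds).
Ring closures in the SMILES: 2.
π bonds: 5 double bonds (each 1 DoU) → 5 DoU from unsaturation.
Total DoU = 2 + 5 = 7.

7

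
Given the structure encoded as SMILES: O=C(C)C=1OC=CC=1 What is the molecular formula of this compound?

Walk through each heavy atom and fill implicit hydrogens from standard valence (C 4, N 3, O 2, S 2, halogen 1):
  atom 1: O, bond orders sum to 2 (valence 2) → 0 H
  atom 2: C, bond orders sum to 4 (valence 4) → 0 H
  atom 3: C, bond orders sum to 1 (valence 4) → 3 H
  atom 4: C, bond orders sum to 4 (valence 4) → 0 H
  atom 5: O, bond orders sum to 2 (valence 2) → 0 H
  atom 6: C, bond orders sum to 3 (valence 4) → 1 H
  atom 7: C, bond orders sum to 3 (valence 4) → 1 H
  atom 8: C, bond orders sum to 3 (valence 4) → 1 H
Totals → C:6, H:6, O:2.
In Hill order: C6H6O2.

C6H6O2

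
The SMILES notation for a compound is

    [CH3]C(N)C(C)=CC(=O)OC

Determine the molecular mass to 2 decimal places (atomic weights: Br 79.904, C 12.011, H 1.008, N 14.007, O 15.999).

143.19 g/mol

First, the molecular formula is C7H13NO2 (counting implicit H from valence).
  C: 7 × 12.011 = 84.077
  H: 13 × 1.008 = 13.104
  N: 1 × 14.007 = 14.007
  O: 2 × 15.999 = 31.998
Sum: 7×12.011 + 13×1.008 + 1×14.007 + 2×15.999 = 143.186 → 143.19 g/mol.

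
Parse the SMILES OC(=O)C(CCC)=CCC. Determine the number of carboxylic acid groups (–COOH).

The carboxylic acid motif appears at heavy-atom position 2 in the SMILES.
Other groups present: 1 alkene.
Carboxylic acid count: 1.

1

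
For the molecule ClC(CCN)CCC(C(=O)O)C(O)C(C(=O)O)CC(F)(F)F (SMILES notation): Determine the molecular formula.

Walk through each heavy atom and fill implicit hydrogens from standard valence (C 4, N 3, O 2, S 2, halogen 1):
  atom 1: Cl (halogen, monovalent) → 0 H
  atom 2: C, bond orders sum to 3 (valence 4) → 1 H
  atom 3: C, bond orders sum to 2 (valence 4) → 2 H
  atom 4: C, bond orders sum to 2 (valence 4) → 2 H
  atom 5: N, bond orders sum to 1 (valence 3) → 2 H
  atom 6: C, bond orders sum to 2 (valence 4) → 2 H
  atom 7: C, bond orders sum to 2 (valence 4) → 2 H
  atom 8: C, bond orders sum to 3 (valence 4) → 1 H
  atom 9: C, bond orders sum to 4 (valence 4) → 0 H
  atom 10: O, bond orders sum to 2 (valence 2) → 0 H
  atom 11: O, bond orders sum to 1 (valence 2) → 1 H
  atom 12: C, bond orders sum to 3 (valence 4) → 1 H
  atom 13: O, bond orders sum to 1 (valence 2) → 1 H
  atom 14: C, bond orders sum to 3 (valence 4) → 1 H
  atom 15: C, bond orders sum to 4 (valence 4) → 0 H
  atom 16: O, bond orders sum to 2 (valence 2) → 0 H
  atom 17: O, bond orders sum to 1 (valence 2) → 1 H
  atom 18: C, bond orders sum to 2 (valence 4) → 2 H
  atom 19: C, bond orders sum to 4 (valence 4) → 0 H
  atom 20: F (halogen, monovalent) → 0 H
  atom 21: F (halogen, monovalent) → 0 H
  atom 22: F (halogen, monovalent) → 0 H
Totals → C:12, H:19, Cl:1, F:3, N:1, O:5.

C12H19ClF3NO5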